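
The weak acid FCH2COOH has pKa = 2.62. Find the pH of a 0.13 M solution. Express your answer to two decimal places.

FCH2COOH ⇌ FCH2COO- + H+
Ka = 10^(−2.62) = 2.40 × 10^-3
From the ICE table, Ka = [H+]²/(0.13 − [H+]) = 2.40 × 10^-3.
The 5% rule fails; solving [H+]² + Ka·[H+] − Ka·C₀ = 0 exactly:
[H+] = [−0.0024 + √(0.0024² + 0.00125)]/2 = 1.65 × 10^-2 M
pH = −log(1.65 × 10^-2) = 1.78

pH = 1.78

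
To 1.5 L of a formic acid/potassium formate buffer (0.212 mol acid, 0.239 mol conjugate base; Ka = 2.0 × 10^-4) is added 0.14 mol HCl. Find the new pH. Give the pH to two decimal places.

After neutralization: n(HCOOH) = 0.352 mol, n(HCOO-) = 0.099 mol.
pKa = −log(2.0 × 10^-4) = 3.699
Henderson–Hasselbalch with mole ratio 0.099/0.352: pH = 3.699 + (-0.551)

pH = 3.15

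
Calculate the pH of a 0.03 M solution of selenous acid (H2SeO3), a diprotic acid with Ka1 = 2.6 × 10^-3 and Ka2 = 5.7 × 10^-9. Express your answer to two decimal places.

pH = 2.12

Since Ka1 ≫ Ka2, the first ionization dominates [H+].
Ka1 = x²/(0.03 − x) = 2.6 × 10^-3
Solving the quadratic: x = (−Ka1 + √(Ka1² + 4·Ka1·C₀))/2 = 7.63 × 10^-3 M
pH = −log(7.63 × 10^-3) = 2.12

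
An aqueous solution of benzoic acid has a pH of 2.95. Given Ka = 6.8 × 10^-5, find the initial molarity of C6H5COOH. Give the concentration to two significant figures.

C₀ = 2.0 × 10^-2 M

[H+] = 10^(-2.95) = 1.12 × 10^-3 M = x
Ka = x²/(C₀ − x) ⇒ C₀ = x + x²/Ka
C₀ = 1.12 × 10^-3 + (1.12 × 10^-3)²/(6.8 × 10^-5) = 1.96 × 10^-2 M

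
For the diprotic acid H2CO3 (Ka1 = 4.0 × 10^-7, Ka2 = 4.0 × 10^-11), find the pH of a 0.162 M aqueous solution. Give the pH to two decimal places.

Since Ka1 ≫ Ka2, the first ionization dominates [H+].
Ka1 = x²/(0.162 − x) = 4.0 × 10^-7
x ≈ √(4.0 × 10^-7 × 0.162) = 2.55 × 10^-4 M
pH = −log(2.55 × 10^-4) = 3.59

pH = 3.59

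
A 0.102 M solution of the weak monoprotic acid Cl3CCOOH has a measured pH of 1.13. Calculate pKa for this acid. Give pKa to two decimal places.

pKa = 0.71

[H+] = 10^(-1.13) = 7.41 × 10^-2 M
At equilibrium [HA] = 0.102 − 7.41 × 10^-2 = 2.79 × 10^-2 M
Ka = [H+][A-]/[HA] = (7.41 × 10^-2)² / 2.79 × 10^-2 = 1.97 × 10^-1
pKa = -log(1.97 × 10^-1) = 0.71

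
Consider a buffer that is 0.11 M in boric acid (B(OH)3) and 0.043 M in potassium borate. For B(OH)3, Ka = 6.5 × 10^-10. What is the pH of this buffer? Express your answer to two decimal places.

pKa = −log(6.5 × 10^-10) = 9.187
Using pH = pKa + log([base]/[acid]) with [base]/[acid] = 0.043/0.11:
pH = 9.187 + (-0.408) = 8.78

pH = 8.78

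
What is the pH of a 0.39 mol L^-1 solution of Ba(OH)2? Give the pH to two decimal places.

pH = 13.89

Ba(OH)2 is a strong base (each formula unit releases 2 OH-); [OH-] = 0.78 M.
pOH = -log(0.78) = 0.11
pH = 14.00 - 0.11 = 13.89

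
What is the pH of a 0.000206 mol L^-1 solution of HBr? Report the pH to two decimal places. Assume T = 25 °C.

HBr is a strong acid and dissociates completely, so [H+] = 0.000206 M.
pH = -log(0.000206) = 3.69

pH = 3.69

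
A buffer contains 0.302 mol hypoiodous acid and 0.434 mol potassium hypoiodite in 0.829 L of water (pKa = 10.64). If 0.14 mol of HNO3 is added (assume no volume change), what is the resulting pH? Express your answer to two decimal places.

pH = 10.46

After neutralization: n(HOI) = 0.442 mol, n(OI-) = 0.294 mol.
pH = pKa + log([A⁻]/[HA]) = 10.64 + log(0.294/0.442) = 10.64 -0.177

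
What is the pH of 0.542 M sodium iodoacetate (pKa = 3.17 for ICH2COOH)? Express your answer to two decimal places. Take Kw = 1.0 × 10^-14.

ICH2COO- is the conjugate base of the weak acid ICH2COOH.
Ka = 10^(−3.17) = 6.76 × 10^-4
Kb = Kw/Ka = 1.0×10^-14 / 6.76 × 10^-4 = 1.48 × 10^-11
From the ICE table, Kb = [OH-]²/(0.542 − [OH-]) = 1.48 × 10^-11.
Neglecting [OH-] in the denominator: [OH-] = √(1.48 × 10^-11 × 0.542) = 2.83 × 10^-6 M
([OH-]/C₀ = 0.00052% < 5%, so the approximation holds.)
pOH = 5.55, so pH = 14.00 − pOH = 8.45

pH = 8.45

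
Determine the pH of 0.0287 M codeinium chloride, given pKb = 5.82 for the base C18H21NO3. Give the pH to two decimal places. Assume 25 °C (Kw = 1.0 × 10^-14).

C18H22NO3+ is the conjugate acid of the weak base C18H21NO3.
Kb = 10^(−5.82) = 1.51 × 10^-6
Ka = Kw/Kb = 1.0×10^-14 / 1.51 × 10^-6 = 6.62 × 10^-9
From the ICE table, Ka = x²/(0.0287 − x) = 6.62 × 10^-9.
Neglecting x in the denominator: x = √(6.62 × 10^-9 × 0.0287) = 1.38 × 10^-5 M
Check: 0.048% ionized — well under 5%, approximation valid.
pH = −log(1.38 × 10^-5) = 4.86

pH = 4.86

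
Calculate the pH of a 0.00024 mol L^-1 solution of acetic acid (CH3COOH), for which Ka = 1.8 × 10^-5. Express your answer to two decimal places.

CH3COOH ⇌ CH3COO- + H+
From the ICE table, Ka = x²/(0.00024 − x) = 1.8 × 10^-5.
The 5% rule fails; solving x² + Ka·x − Ka·C₀ = 0 exactly:
x = [−1.8e-05 + √(1.8e-05² + 1.73e-08)]/2 = 5.73 × 10^-5 M
pH = −log[H+] = −log(5.73 × 10^-5) = 4.24

pH = 4.24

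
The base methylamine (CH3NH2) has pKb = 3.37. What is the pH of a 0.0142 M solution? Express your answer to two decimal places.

pH = 11.35

CH3NH2 + H2O ⇌ CH3NH3+ + OH-
Kb = 10^(−3.37) = 4.27 × 10^-4
From the ICE table, Kb = [OH-]²/(0.0142 − [OH-]) = 4.27 × 10^-4.
The 5% rule fails; solving [OH-]² + Kb·[OH-] − Kb·C₀ = 0 exactly:
[OH-] = (−Kb + √(Kb² + 4·Kb·C₀))/2 = 2.26 × 10^-3 M
pOH = 2.65, so pH = 14.00 − pOH = 11.35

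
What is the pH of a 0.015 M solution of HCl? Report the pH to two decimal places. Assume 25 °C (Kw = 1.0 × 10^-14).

HCl is a strong acid and dissociates completely, so [H+] = 0.015 M.
pH = -log(0.015) = 1.82

pH = 1.82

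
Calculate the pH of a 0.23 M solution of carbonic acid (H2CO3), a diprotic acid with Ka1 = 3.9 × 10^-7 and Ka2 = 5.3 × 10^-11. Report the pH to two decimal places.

pH = 3.52

Ka1 ≫ Ka2, so treat the first dissociation as the only significant source of H+.
Ka1 = x²/(0.23 − x) = 3.9 × 10^-7
x ≈ √(3.9 × 10^-7 × 0.23) = 2.99 × 10^-4 M
pH = −log(2.99 × 10^-4) = 3.52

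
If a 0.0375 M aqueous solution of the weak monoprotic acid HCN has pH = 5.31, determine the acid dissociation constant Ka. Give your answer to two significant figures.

Ka = 6.4 × 10^-10

[H+] = 10^(-5.31) = 4.90 × 10^-6 M
At equilibrium [HA] = 0.0375 − 4.90 × 10^-6 = 3.75 × 10^-2 M
Ka = [H+][A-]/[HA] = (4.90 × 10^-6)² / 3.75 × 10^-2 = 6.4 × 10^-10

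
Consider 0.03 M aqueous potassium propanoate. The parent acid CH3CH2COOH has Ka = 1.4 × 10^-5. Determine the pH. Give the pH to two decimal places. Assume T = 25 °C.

CH3CH2COO- is the conjugate base of the weak acid CH3CH2COOH.
Kb = Kw/Ka = 1.0×10^-14 / 1.4 × 10^-5 = 7.14 × 10^-10
From the ICE table, Kb = [OH-]²/(0.03 − [OH-]) = 7.14 × 10^-10.
Since Kb ≪ C₀, [OH-] ≈ √(Kb·C₀) = 4.63 × 10^-6 M.
Check: 0.015% ionized — well under 5%, approximation valid.
pOH = −log(4.63 × 10^-6) = 5.33; pH = 14.00 − 5.33 = 8.67

pH = 8.67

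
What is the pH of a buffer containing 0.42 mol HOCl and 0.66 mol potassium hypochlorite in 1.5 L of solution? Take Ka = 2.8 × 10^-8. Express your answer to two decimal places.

pKa = −log(2.8 × 10^-8) = 7.553
pH = pKa + log([A⁻]/[HA]) = 7.553 + log(0.66/0.42)
pH = 7.553 + (+0.196) = 7.75

pH = 7.75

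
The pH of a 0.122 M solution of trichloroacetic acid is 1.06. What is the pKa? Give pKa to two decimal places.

pKa = 0.66

[H+] = 10^(-1.06) = 8.71 × 10^-2 M
At equilibrium [HA] = 0.122 − 8.71 × 10^-2 = 3.49 × 10^-2 M
Ka = [H+][A-]/[HA] = (8.71 × 10^-2)² / 3.49 × 10^-2 = 2.17 × 10^-1
pKa = -log(2.17 × 10^-1) = 0.66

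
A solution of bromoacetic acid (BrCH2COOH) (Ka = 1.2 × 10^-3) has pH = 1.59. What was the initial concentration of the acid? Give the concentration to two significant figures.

C₀ = 5.8 × 10^-1 M

[H+] = 10^(-1.59) = 2.57 × 10^-2 M = x
Ka = x²/(C₀ − x) ⇒ C₀ = x + x²/Ka
C₀ = 2.57 × 10^-2 + (2.57 × 10^-2)²/(1.2 × 10^-3) = 5.76 × 10^-1 M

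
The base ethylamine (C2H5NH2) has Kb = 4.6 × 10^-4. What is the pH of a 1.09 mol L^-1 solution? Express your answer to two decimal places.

C2H5NH2 + H2O ⇌ C2H5NH3+ + OH-
Let x = [OH-] at equilibrium. Kb = x²/(1.09 − x).
Neglecting x in the denominator: x = √(4.6 × 10^-4 × 1.09) = 2.24 × 10^-2 M
(x/C₀ = 2.1% < 5%, so the approximation holds.)
pOH = 1.65, so pH = 14.00 − pOH = 12.35

pH = 12.35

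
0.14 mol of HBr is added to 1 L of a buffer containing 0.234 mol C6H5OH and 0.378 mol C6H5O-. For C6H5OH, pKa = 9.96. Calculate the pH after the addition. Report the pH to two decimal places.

pH = 9.76

After neutralization: n(C6H5OH) = 0.374 mol, n(C6H5O-) = 0.238 mol.
pH = pKa + log([A⁻]/[HA]) = 9.96 + log(0.238/0.374) = 9.96 -0.196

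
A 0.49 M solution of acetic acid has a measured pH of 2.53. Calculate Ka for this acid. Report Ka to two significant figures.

Ka = 1.8 × 10^-5

[H+] = 10^(-2.53) = 2.95 × 10^-3 M
At equilibrium [HA] = 0.49 − 2.95 × 10^-3 = 4.87 × 10^-1 M
Ka = [H+][A-]/[HA] = (2.95 × 10^-3)² / 4.87 × 10^-1 = 1.8 × 10^-5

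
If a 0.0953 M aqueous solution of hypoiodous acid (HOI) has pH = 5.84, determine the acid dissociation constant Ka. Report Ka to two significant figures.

Ka = 2.2 × 10^-11

[H+] = 10^(-5.84) = 1.45 × 10^-6 M
At equilibrium [HA] = 0.0953 − 1.45 × 10^-6 = 9.53 × 10^-2 M
Ka = [H+][A-]/[HA] = (1.45 × 10^-6)² / 9.53 × 10^-2 = 2.2 × 10^-11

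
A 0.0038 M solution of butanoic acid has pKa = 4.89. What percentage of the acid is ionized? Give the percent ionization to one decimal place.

CH3(CH2)2COOH ⇌ CH3(CH2)2COO- + H+; let x = [H+] at equilibrium.
Ka = 10^(−4.89) = 1.29 × 10^-5
Solve x² + 1.29e-05x − 4.9e-08 = 0 → x = 2.15 × 10^-4 M
Fraction ionized = 2.15 × 10^-4 / 0.0038 = 0.0566 → 5.7%

5.7%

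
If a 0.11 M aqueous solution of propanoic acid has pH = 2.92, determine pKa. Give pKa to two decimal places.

[H+] = 10^(-2.92) = 1.20 × 10^-3 M
At equilibrium [HA] = 0.11 − 1.20 × 10^-3 = 1.09 × 10^-1 M
Ka = [H+][A-]/[HA] = (1.20 × 10^-3)² / 1.09 × 10^-1 = 1.32 × 10^-5
pKa = -log(1.32 × 10^-5) = 4.88

pKa = 4.88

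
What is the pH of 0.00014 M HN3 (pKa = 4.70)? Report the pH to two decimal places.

HN3 ⇌ N3- + H+
Ka = 10^(−4.70) = 2.00 × 10^-5
Let x = [H+] at equilibrium. Ka = x²/(0.00014 − x).
Here C₀/Ka ≈ 7, so the small-x approximation fails. Use the quadratic:
x = [−2e-05 + √(2e-05² + 1.12e-08)]/2 = 4.39 × 10^-5 M
pH = −log[H+] = −log(4.39 × 10^-5) = 4.36

pH = 4.36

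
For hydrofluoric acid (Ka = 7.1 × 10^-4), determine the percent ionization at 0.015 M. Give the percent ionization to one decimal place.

19.5%

HF ⇌ F- + H+; let x = [H+] at equilibrium.
Solve x² + 0.00071x − 1.06e-05 = 0 → x = 2.93 × 10^-3 M
% ionization = x/C₀ × 100% = 2.93 × 10^-3/0.015 × 100% = 19.5%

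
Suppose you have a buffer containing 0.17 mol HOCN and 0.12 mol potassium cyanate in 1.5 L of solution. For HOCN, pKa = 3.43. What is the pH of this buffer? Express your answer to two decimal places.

Using pH = pKa + log([base]/[acid]) with [base]/[acid] = 0.12/0.17:
pH = 3.43 + (-0.151) = 3.28

pH = 3.28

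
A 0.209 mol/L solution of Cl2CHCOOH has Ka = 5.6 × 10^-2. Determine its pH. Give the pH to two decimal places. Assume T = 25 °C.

Cl2CHCOOH ⇌ Cl2CHCOO- + H+
Ka = x²/(0.209 − x) = 5.6 × 10^-2
The 5% rule fails; solving x² + Ka·x − Ka·C₀ = 0 exactly:
x = [−0.056 + √(0.056² + 0.0468)]/2 = 8.37 × 10^-2 M
pH = −log[H+] = −log(8.37 × 10^-2) = 1.08

pH = 1.08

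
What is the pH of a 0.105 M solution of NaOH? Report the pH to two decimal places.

pH = 13.02

NaOH is a strong base; [OH-] = 0.105 M.
pOH = -log(0.105) = 0.98
pH = 14.00 - 0.98 = 13.02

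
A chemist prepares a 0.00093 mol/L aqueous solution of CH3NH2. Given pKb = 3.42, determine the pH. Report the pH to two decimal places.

pH = 10.64

CH3NH2 + H2O ⇌ CH3NH3+ + OH-
Kb = 10^(−3.42) = 3.80 × 10^-4
From the ICE table, Kb = [OH-]²/(0.00093 − [OH-]) = 3.80 × 10^-4.
[OH-] is not negligible relative to C₀; solve [OH-]² + 0.00038·[OH-] − 3.53e-07 = 0.
[OH-] = (−Kb + √(Kb² + 4·Kb·C₀))/2 = 4.34 × 10^-4 M
pOH = 3.36, so pH = 14.00 − pOH = 10.64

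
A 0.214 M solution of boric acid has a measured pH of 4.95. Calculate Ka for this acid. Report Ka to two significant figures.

Ka = 5.9 × 10^-10

[H+] = 10^(-4.95) = 1.12 × 10^-5 M
At equilibrium [HA] = 0.214 − 1.12 × 10^-5 = 2.14 × 10^-1 M
Ka = [H+][A-]/[HA] = (1.12 × 10^-5)² / 2.14 × 10^-1 = 5.9 × 10^-10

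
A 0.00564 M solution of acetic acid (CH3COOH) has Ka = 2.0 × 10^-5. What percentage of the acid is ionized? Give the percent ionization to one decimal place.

CH3COOH ⇌ CH3COO- + H+; let x = [H+] at equilibrium.
Solve x² + 2e-05x − 1.13e-07 = 0 → x = 3.26 × 10^-4 M
% ionization = x/C₀ × 100% = 3.26 × 10^-4/0.00564 × 100% = 5.8%

5.8%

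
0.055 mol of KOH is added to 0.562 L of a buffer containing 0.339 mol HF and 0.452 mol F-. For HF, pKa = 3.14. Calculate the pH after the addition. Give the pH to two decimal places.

pH = 3.39

OH- converts HF to F-: HF → 0.284 mol, F- → 0.507 mol.
pH = pKa + log([A⁻]/[HA]) = 3.14 + log(0.507/0.284) = 3.14 +0.252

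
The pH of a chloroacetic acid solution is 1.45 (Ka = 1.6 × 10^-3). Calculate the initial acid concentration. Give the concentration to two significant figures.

[H+] = 10^(-1.45) = 3.55 × 10^-2 M = x
Ka = x²/(C₀ − x) ⇒ C₀ = x + x²/Ka
C₀ = 3.55 × 10^-2 + (3.55 × 10^-2)²/(1.6 × 10^-3) = 8.23 × 10^-1 M

C₀ = 8.2 × 10^-1 M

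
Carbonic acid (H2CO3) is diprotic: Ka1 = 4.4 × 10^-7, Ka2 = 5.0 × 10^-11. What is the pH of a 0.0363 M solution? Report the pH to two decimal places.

pH = 3.90

Ka1 ≫ Ka2, so treat the first dissociation as the only significant source of H+.
Ka1 = x²/(0.0363 − x) = 4.4 × 10^-7
x ≈ √(4.4 × 10^-7 × 0.0363) = 1.26 × 10^-4 M
pH = −log(1.26 × 10^-4) = 3.90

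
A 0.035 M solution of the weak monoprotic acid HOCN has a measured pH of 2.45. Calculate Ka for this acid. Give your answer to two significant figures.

Ka = 4.0 × 10^-4

[H+] = 10^(-2.45) = 3.55 × 10^-3 M
At equilibrium [HA] = 0.035 − 3.55 × 10^-3 = 3.15 × 10^-2 M
Ka = [H+][A-]/[HA] = (3.55 × 10^-3)² / 3.15 × 10^-2 = 4.0 × 10^-4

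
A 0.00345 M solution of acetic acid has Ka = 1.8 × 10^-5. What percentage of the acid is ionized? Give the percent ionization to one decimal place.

7.0%

CH3COOH ⇌ CH3COO- + H+; let x = [H+] at equilibrium.
Solve x² + 1.8e-05x − 6.21e-08 = 0 → x = 2.40 × 10^-4 M
Fraction ionized = 2.40 × 10^-4 / 0.00345 = 0.0696 → 7.0%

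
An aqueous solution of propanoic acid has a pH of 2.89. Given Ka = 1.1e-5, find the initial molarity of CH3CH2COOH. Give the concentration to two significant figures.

C₀ = 1.5 × 10^-1 M

[H+] = 10^(-2.89) = 1.29 × 10^-3 M = x
Ka = x²/(C₀ − x) ⇒ C₀ = x + x²/Ka
C₀ = 1.29 × 10^-3 + (1.29 × 10^-3)²/(1.1 × 10^-5) = 1.53 × 10^-1 M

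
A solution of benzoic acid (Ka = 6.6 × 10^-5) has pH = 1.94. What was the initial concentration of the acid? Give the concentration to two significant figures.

C₀ = 2.0 M

[H+] = 10^(-1.94) = 1.15 × 10^-2 M = x
Ka = x²/(C₀ − x) ⇒ C₀ = x + x²/Ka
C₀ = 1.15 × 10^-2 + (1.15 × 10^-2)²/(6.6 × 10^-5) = 2.02 M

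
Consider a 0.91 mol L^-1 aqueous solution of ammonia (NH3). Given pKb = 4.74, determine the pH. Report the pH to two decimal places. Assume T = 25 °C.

NH3 + H2O ⇌ NH4+ + OH-
Kb = 10^(−4.74) = 1.82 × 10^-5
Kb = [OH-]²/(0.91 − [OH-]) = 1.82 × 10^-5
Since Kb ≪ C₀, [OH-] ≈ √(Kb·C₀) = 4.07 × 10^-3 M.
Check: 0.45% ionized — well under 5%, approximation valid.
pOH = 2.39, so pH = 14.00 − pOH = 11.61

pH = 11.61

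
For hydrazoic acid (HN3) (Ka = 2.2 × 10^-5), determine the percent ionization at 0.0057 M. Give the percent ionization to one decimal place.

6.0%

HN3 ⇌ N3- + H+; let x = [H+] at equilibrium.
Solve x² + 2.2e-05x − 1.25e-07 = 0 → x = 3.43 × 10^-4 M
% ionization = x/C₀ × 100% = 3.43 × 10^-4/0.0057 × 100% = 6.0%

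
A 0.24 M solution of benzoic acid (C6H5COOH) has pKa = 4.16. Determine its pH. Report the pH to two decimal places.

pH = 2.39

C6H5COOH ⇌ C6H5COO- + H+
Ka = 10^(−4.16) = 6.92 × 10^-5
Let x = [H+] at equilibrium. Ka = x²/(0.24 − x).
Assume x ≪ 0.24: x ≈ √(6.92 × 10^-5 × 0.24) = 4.08 × 10^-3 M
(x/C₀ = 1.7% < 5%, so the approximation holds.)
pH = −log[H+] = −log(4.08 × 10^-3) = 2.39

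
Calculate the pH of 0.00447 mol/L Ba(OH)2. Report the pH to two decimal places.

pH = 11.95

Ba(OH)2 is a strong base (each formula unit releases 2 OH-); [OH-] = 0.00894 M.
pOH = -log(0.00894) = 2.05
pH = 14.00 - 2.05 = 11.95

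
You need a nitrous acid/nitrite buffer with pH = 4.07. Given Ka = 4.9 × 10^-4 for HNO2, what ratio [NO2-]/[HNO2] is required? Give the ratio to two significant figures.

pKa = -log(4.9 × 10^-4) = 3.310
pH = pKa + log(r) ⇒ log(r) = 4.07 − 3.310 = +0.760
r = [NO2-]/[HNO2] = 10^(+0.760) = 5.75

ratio = 5.8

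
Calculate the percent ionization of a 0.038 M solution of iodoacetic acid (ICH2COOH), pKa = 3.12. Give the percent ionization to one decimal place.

ICH2COOH ⇌ ICH2COO- + H+; let x = [H+] at equilibrium.
Ka = 10^(−3.12) = 7.59 × 10^-4
Solve x² + 0.000759x − 2.88e-05 = 0 → x = 5.00 × 10^-3 M
% ionization = x/C₀ × 100% = 5.00 × 10^-3/0.038 × 100% = 13.2%

13.2%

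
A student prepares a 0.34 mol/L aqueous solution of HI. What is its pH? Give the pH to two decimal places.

pH = 0.47

HI is a strong acid and dissociates completely, so [H+] = 0.34 M.
pH = -log(0.34) = 0.47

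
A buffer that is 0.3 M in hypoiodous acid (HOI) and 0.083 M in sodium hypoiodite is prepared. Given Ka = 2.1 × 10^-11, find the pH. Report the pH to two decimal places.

pH = 10.12

pKa = −log(2.1 × 10^-11) = 10.678
Henderson–Hasselbalch: pH = pKa + log([OI-]/[HOI]) = 10.678 + log(0.083/0.3)
pH = 10.678 + (-0.558) = 10.12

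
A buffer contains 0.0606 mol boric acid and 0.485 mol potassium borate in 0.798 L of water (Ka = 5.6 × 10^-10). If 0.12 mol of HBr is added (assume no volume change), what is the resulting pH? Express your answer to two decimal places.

After neutralization: n(B(OH)3) = 0.181 mol, n(B(OH)4-) = 0.365 mol.
pKa = −log(5.6 × 10^-10) = 9.252
Henderson–Hasselbalch with mole ratio 0.365/0.181: pH = 9.252 + (+0.305)

pH = 9.56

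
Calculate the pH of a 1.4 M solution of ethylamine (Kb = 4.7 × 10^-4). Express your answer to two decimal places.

pH = 12.41

C2H5NH2 + H2O ⇌ C2H5NH3+ + OH-
From the ICE table, Kb = x²/(1.4 − x) = 4.7 × 10^-4.
Neglecting x in the denominator: x = √(4.7 × 10^-4 × 1.4) = 2.57 × 10^-2 M
pOH = 1.59, so pH = 14.00 − pOH = 12.41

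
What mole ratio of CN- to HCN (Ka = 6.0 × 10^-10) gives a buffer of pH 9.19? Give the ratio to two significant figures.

ratio = 0.93

pKa = -log(6.0 × 10^-10) = 9.222
pH = pKa + log(r) ⇒ log(r) = 9.19 − 9.222 = -0.032
r = [CN-]/[HCN] = 10^(-0.032) = 0.929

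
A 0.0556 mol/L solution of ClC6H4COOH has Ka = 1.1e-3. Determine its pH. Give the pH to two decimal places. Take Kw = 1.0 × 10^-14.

ClC6H4COOH ⇌ ClC6H4COO- + H+
Ka = [H+]²/(0.0556 − [H+]) = 1.1 × 10^-3
The 5% rule fails; solving [H+]² + Ka·[H+] − Ka·C₀ = 0 exactly:
[H+] = [−0.0011 + √(0.0011² + 0.000245)]/2 = 7.29 × 10^-3 M
pH = −log[H+] = −log(7.29 × 10^-3) = 2.14

pH = 2.14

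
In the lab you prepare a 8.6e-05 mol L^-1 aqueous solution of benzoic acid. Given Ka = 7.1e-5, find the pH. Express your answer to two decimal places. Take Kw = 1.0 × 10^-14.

pH = 4.30

C6H5COOH ⇌ C6H5COO- + H+
Ka = [H+]²/(8.6e-05 − [H+]) = 7.1 × 10^-5
The 5% rule fails; solving [H+]² + Ka·[H+] − Ka·C₀ = 0 exactly:
[H+] = (−Ka + √(Ka² + 4·Ka·C₀))/2 = 5.03 × 10^-5 M
pH = −log(5.03 × 10^-5) = 4.30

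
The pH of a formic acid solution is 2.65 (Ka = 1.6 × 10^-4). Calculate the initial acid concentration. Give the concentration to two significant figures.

[H+] = 10^(-2.65) = 2.24 × 10^-3 M = x
Ka = x²/(C₀ − x) ⇒ C₀ = x + x²/Ka
C₀ = 2.24 × 10^-3 + (2.24 × 10^-3)²/(1.6 × 10^-4) = 3.36 × 10^-2 M

C₀ = 3.4 × 10^-2 M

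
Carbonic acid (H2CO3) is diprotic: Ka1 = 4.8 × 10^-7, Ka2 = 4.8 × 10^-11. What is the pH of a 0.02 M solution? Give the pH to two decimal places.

pH = 4.01

Ka1 ≫ Ka2, so treat the first dissociation as the only significant source of H+.
Ka1 = x²/(0.02 − x) = 4.8 × 10^-7
x ≈ √(4.8 × 10^-7 × 0.02) = 9.80 × 10^-5 M
pH = −log(9.80 × 10^-5) = 4.01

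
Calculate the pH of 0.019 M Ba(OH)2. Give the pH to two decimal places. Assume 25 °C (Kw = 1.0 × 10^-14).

pH = 12.58

Ba(OH)2 is a strong base (each formula unit releases 2 OH-); [OH-] = 0.038 M.
pOH = -log(0.038) = 1.42
pH = 14.00 - 1.42 = 12.58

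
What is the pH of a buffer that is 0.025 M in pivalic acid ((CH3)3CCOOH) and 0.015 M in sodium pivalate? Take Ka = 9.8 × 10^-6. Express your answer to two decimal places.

pKa = −log(9.8 × 10^-6) = 5.009
Henderson–Hasselbalch: pH = pKa + log([(CH3)3CCOO-]/[(CH3)3CCOOH]) = 5.009 + log(0.015/0.025)
pH = 5.009 + (-0.222) = 4.79

pH = 4.79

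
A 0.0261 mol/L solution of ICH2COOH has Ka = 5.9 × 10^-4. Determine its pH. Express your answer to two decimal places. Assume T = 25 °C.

ICH2COOH ⇌ ICH2COO- + H+
Let x = [H+] at equilibrium. Ka = x²/(0.0261 − x).
The 5% rule fails; solving x² + Ka·x − Ka·C₀ = 0 exactly:
x = (−Ka + √(Ka² + 4·Ka·C₀))/2 = 3.64 × 10^-3 M
pH = −log[H+] = −log(3.64 × 10^-3) = 2.44

pH = 2.44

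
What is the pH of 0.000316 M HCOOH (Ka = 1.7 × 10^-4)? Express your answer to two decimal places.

pH = 3.79

HCOOH ⇌ HCOO- + H+
Ka = [H+]²/(0.000316 − [H+]) = 1.7 × 10^-4
Here C₀/Ka ≈ 1.86, so the small-[H+] approximation fails. Use the quadratic:
[H+] = [−0.00017 + √(0.00017² + 2.15e-07)]/2 = 1.62 × 10^-4 M
pH = −log[H+] = −log(1.62 × 10^-4) = 3.79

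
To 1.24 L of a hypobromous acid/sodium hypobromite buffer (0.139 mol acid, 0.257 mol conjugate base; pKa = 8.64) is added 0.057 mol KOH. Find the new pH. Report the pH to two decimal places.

pH = 9.22

After neutralization: n(HOBr) = 0.082 mol, n(OBr-) = 0.314 mol.
pH = pKa + log([A⁻]/[HA]) = 8.64 + log(0.314/0.082) = 8.64 +0.583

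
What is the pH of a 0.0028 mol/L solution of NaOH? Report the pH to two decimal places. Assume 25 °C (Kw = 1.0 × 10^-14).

NaOH is a strong base; [OH-] = 0.0028 M.
pOH = -log(0.0028) = 2.55
pH = 14.00 - 2.55 = 11.45

pH = 11.45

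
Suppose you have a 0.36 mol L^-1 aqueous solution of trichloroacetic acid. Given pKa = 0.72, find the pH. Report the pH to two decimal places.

pH = 0.74

Cl3CCOOH ⇌ Cl3CCOO- + H+
Ka = 10^(−0.72) = 1.91 × 10^-1
Let x = [H+] at equilibrium. Ka = x²/(0.36 − x).
The 5% rule fails; solving x² + Ka·x − Ka·C₀ = 0 exactly:
x = [−0.191 + √(0.191² + 0.275)]/2 = 1.84 × 10^-1 M
pH = −log(1.84 × 10^-1) = 0.74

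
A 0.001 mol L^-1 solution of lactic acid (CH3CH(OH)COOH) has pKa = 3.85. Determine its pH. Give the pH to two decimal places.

CH3CH(OH)COOH ⇌ CH3CH(OH)COO- + H+
Ka = 10^(−3.85) = 1.41 × 10^-4
From the ICE table, Ka = [H+]²/(0.001 − [H+]) = 1.41 × 10^-4.
Here C₀/Ka ≈ 7.09, so the small-[H+] approximation fails. Use the quadratic:
[H+] = (−Ka + √(Ka² + 4·Ka·C₀))/2 = 3.12 × 10^-4 M
pH = −log(3.12 × 10^-4) = 3.51

pH = 3.51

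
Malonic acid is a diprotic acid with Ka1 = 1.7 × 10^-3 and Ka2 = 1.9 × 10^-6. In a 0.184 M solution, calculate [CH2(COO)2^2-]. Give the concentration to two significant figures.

1.9 × 10^-6 M

First ionization gives [H+] ≈ [CH2(COOH)COO-] = 1.69 × 10^-2 M.
Second step: Ka2 = [H+][CH2(COO)2^2-]/[CH2(COOH)COO-] ≈ [CH2(COO)2^2-] (since [H+] ≈ [CH2(COOH)COO-]).
So [CH2(COO)2^2-] ≈ Ka2.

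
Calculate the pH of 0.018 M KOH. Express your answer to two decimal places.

KOH is a strong base; [OH-] = 0.018 M.
pOH = -log(0.018) = 1.74
pH = 14.00 - 1.74 = 12.26

pH = 12.26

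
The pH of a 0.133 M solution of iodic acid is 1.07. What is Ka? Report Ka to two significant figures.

Ka = 1.5 × 10^-1

[H+] = 10^(-1.07) = 8.51 × 10^-2 M
At equilibrium [HA] = 0.133 − 8.51 × 10^-2 = 4.79 × 10^-2 M
Ka = [H+][A-]/[HA] = (8.51 × 10^-2)² / 4.79 × 10^-2 = 1.5 × 10^-1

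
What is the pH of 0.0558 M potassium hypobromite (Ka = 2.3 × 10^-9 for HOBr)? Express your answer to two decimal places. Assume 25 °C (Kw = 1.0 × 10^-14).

OBr- is the conjugate base of the weak acid HOBr.
Kb = Kw/Ka = 1.0×10^-14 / 2.3 × 10^-9 = 4.35 × 10^-6
Let x = [OH-] at equilibrium. Kb = x²/(0.0558 − x).
Neglecting x in the denominator: x = √(4.35 × 10^-6 × 0.0558) = 4.93 × 10^-4 M
pOH = −log(4.93 × 10^-4) = 3.31; pH = 14.00 − 3.31 = 10.69

pH = 10.69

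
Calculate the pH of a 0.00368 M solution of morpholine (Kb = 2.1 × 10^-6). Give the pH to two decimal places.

pH = 9.94

C4H8ONH + H2O ⇌ C4H8ONH2+ + OH-
Kb = [OH-]²/(0.00368 − [OH-]) = 2.1 × 10^-6
Since Kb ≪ C₀, [OH-] ≈ √(Kb·C₀) = 8.79 × 10^-5 M.
([OH-]/C₀ = 2.4% < 5%, so the approximation holds.)
pOH = −log(8.79 × 10^-5) = 4.06; pH = 14.00 − 4.06 = 9.94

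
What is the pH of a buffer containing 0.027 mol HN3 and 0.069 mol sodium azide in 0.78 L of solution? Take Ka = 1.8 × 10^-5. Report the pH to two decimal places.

pKa = −log(1.8 × 10^-5) = 4.745
Using pH = pKa + log([base]/[acid]) with [base]/[acid] = 0.069/0.027:
pH = 4.745 + (+0.407) = 5.15

pH = 5.15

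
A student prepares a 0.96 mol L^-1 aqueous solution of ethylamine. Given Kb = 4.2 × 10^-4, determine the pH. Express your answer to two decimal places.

C2H5NH2 + H2O ⇌ C2H5NH3+ + OH-
From the ICE table, Kb = x²/(0.96 − x) = 4.2 × 10^-4.
Since Kb ≪ C₀, x ≈ √(Kb·C₀) = 2.01 × 10^-2 M.
Check: 2.1% ionized — well under 5%, approximation valid.
pOH = 1.70, so pH = 14.00 − pOH = 12.30

pH = 12.30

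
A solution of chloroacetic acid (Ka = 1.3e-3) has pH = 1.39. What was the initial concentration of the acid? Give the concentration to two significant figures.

C₀ = 1.3 M

[H+] = 10^(-1.39) = 4.07 × 10^-2 M = x
Ka = x²/(C₀ − x) ⇒ C₀ = x + x²/Ka
C₀ = 4.07 × 10^-2 + (4.07 × 10^-2)²/(1.3 × 10^-3) = 1.31 M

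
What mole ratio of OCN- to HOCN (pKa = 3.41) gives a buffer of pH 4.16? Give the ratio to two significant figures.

ratio = 5.6

pH = pKa + log(r) ⇒ log(r) = 4.16 − 3.41 = +0.75
r = [OCN-]/[HOCN] = 10^(+0.75) = 5.62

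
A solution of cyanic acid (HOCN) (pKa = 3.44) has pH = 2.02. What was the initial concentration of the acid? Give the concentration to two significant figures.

C₀ = 2.6 × 10^-1 M

[H+] = 10^(-2.02) = 9.55 × 10^-3 M = x
Ka = 10^(−3.44) = 3.63 × 10^-4
Ka = x²/(C₀ − x) ⇒ C₀ = x + x²/Ka
C₀ = 9.55 × 10^-3 + (9.55 × 10^-3)²/(3.63 × 10^-4) = 2.61 × 10^-1 M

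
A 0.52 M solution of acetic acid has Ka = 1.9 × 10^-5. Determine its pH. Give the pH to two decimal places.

pH = 2.50

CH3COOH ⇌ CH3COO- + H+
Ka = x²/(0.52 − x) = 1.9 × 10^-5
Neglecting x in the denominator: x = √(1.9 × 10^-5 × 0.52) = 3.14 × 10^-3 M
pH = −log(3.14 × 10^-3) = 2.50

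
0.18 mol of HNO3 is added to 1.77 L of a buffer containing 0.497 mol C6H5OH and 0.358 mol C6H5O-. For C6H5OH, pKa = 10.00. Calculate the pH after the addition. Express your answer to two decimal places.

pH = 9.42

Added H+ converts C6H5O- to C6H5OH: C6H5OH → 0.677 mol, C6H5O- → 0.178 mol.
pH = pKa + log(n_C6H5O-/n_C6H5OH) = 10.00 + log(0.178/0.677) = 10.00 + (-0.580)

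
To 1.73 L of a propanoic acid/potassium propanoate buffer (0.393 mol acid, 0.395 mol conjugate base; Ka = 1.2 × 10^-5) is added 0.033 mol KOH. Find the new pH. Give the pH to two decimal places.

pH = 5.00

After neutralization: n(CH3CH2COOH) = 0.36 mol, n(CH3CH2COO-) = 0.428 mol.
pKa = −log(1.2 × 10^-5) = 4.921
pH = pKa + log([A⁻]/[HA]) = 4.921 + log(0.428/0.36) = 4.921 +0.075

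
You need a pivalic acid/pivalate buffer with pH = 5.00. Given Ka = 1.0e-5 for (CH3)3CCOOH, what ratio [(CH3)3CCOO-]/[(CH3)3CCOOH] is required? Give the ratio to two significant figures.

pKa = -log(1.0 × 10^-5) = 5.000
pH = pKa + log(r) ⇒ log(r) = 5.00 − 5.000 = +0.000
r = [(CH3)3CCOO-]/[(CH3)3CCOOH] = 10^(+0.000) = 1

ratio = 1.0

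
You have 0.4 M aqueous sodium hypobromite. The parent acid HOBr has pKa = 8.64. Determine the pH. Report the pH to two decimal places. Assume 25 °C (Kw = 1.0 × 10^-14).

pH = 11.12

OBr- is the conjugate base of the weak acid HOBr.
Ka = 10^(−8.64) = 2.29 × 10^-9
Kb = Kw/Ka = 1.0×10^-14 / 2.29 × 10^-9 = 4.37 × 10^-6
From the ICE table, Kb = [OH-]²/(0.4 − [OH-]) = 4.37 × 10^-6.
Since Kb ≪ C₀, [OH-] ≈ √(Kb·C₀) = 1.32 × 10^-3 M.
pOH = 2.88, so pH = 14.00 − pOH = 11.12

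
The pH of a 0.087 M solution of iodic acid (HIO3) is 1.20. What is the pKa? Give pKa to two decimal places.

pKa = 0.78

[H+] = 10^(-1.20) = 6.31 × 10^-2 M
At equilibrium [HA] = 0.087 − 6.31 × 10^-2 = 2.39 × 10^-2 M
Ka = [H+][A-]/[HA] = (6.31 × 10^-2)² / 2.39 × 10^-2 = 1.67 × 10^-1
pKa = -log(1.67 × 10^-1) = 0.78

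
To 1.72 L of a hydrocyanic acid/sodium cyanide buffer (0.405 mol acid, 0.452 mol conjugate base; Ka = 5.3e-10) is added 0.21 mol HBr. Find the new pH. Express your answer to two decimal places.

pH = 8.87

After neutralization: n(HCN) = 0.615 mol, n(CN-) = 0.242 mol.
pKa = −log(5.3 × 10^-10) = 9.276
pH = pKa + log(n_CN-/n_HCN) = 9.276 + log(0.242/0.615) = 9.276 + (-0.405)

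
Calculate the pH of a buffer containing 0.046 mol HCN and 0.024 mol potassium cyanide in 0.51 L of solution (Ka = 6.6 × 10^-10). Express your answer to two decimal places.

pH = 8.90

pKa = −log(6.6 × 10^-10) = 9.180
Henderson–Hasselbalch: pH = pKa + log([CN-]/[HCN]) = 9.180 + log(0.024/0.046)
pH = 9.180 + (-0.283) = 8.90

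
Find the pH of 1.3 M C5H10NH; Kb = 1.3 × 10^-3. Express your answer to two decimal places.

pH = 12.61

C5H10NH + H2O ⇌ C5H10NH2+ + OH-
From the ICE table, Kb = [OH-]²/(1.3 − [OH-]) = 1.3 × 10^-3.
Assume [OH-] ≪ 1.3: [OH-] ≈ √(1.3 × 10^-3 × 1.3) = 4.11 × 10^-2 M
([OH-]/C₀ = 3.2% < 5%, so the approximation holds.)
pOH = −log(4.11 × 10^-2) = 1.39; pH = 14.00 − 1.39 = 12.61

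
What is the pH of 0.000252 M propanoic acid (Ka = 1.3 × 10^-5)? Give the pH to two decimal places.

pH = 4.29

CH3CH2COOH ⇌ CH3CH2COO- + H+
From the ICE table, Ka = x²/(0.000252 − x) = 1.3 × 10^-5.
The 5% rule fails; solving x² + Ka·x − Ka·C₀ = 0 exactly:
x = (−Ka + √(Ka² + 4·Ka·C₀))/2 = 5.11 × 10^-5 M
pH = −log[H+] = −log(5.11 × 10^-5) = 4.29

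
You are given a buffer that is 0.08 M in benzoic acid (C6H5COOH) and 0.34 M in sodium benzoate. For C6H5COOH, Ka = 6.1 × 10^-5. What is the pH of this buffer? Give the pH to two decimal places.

pH = 4.84

pKa = −log(6.1 × 10^-5) = 4.215
pH = pKa + log([A⁻]/[HA]) = 4.215 + log(0.34/0.08)
pH = 4.215 + (+0.628) = 4.84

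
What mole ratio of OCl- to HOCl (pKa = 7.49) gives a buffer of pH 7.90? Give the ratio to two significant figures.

pH = pKa + log(r) ⇒ log(r) = 7.90 − 7.49 = +0.41
r = [OCl-]/[HOCl] = 10^(+0.41) = 2.57

ratio = 2.6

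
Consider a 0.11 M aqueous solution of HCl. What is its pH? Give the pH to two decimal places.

pH = 0.96

HCl is a strong acid and dissociates completely, so [H+] = 0.11 M.
pH = -log(0.11) = 0.96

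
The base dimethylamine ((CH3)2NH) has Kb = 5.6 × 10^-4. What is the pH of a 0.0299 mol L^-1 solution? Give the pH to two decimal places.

pH = 11.58

(CH3)2NH + H2O ⇌ (CH3)2NH2+ + OH-
Let x = [OH-] at equilibrium. Kb = x²/(0.0299 − x).
Here C₀/Kb ≈ 53.4, so the small-x approximation fails. Use the quadratic:
x = [−0.00056 + √(0.00056² + 6.7e-05)]/2 = 3.82 × 10^-3 M
pOH = −log(3.82 × 10^-3) = 2.42; pH = 14.00 − 2.42 = 11.58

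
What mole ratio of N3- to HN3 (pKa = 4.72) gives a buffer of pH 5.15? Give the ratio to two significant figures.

pH = pKa + log(r) ⇒ log(r) = 5.15 − 4.72 = +0.43
r = [N3-]/[HN3] = 10^(+0.43) = 2.69

ratio = 2.7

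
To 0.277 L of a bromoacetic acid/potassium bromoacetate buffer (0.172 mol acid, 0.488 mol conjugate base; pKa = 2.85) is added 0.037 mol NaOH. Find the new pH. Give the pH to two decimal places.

After neutralization: n(BrCH2COOH) = 0.135 mol, n(BrCH2COO-) = 0.525 mol.
pH = pKa + log([A⁻]/[HA]) = 2.85 + log(0.525/0.135) = 2.85 +0.590

pH = 3.44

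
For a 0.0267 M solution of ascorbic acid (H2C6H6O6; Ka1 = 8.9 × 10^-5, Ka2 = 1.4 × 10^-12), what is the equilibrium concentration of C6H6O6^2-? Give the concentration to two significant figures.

1.4 × 10^-12 M

First ionization gives [H+] ≈ [HC6H6O6-] = 1.50 × 10^-3 M.
Second step: Ka2 = [H+][C6H6O6^2-]/[HC6H6O6-] ≈ [C6H6O6^2-] (since [H+] ≈ [HC6H6O6-]).
So [C6H6O6^2-] ≈ Ka2.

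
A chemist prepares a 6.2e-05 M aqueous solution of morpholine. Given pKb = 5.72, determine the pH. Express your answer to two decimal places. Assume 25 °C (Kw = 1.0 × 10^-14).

C4H8ONH + H2O ⇌ C4H8ONH2+ + OH-
Kb = 10^(−5.72) = 1.91 × 10^-6
From the ICE table, Kb = x²/(6.2e-05 − x) = 1.91 × 10^-6.
x is not negligible relative to C₀; solve x² + 1.91e-06·x − 1.18e-10 = 0.
x = (−Kb + √(Kb² + 4·Kb·C₀))/2 = 9.97 × 10^-6 M
pOH = 5.00, so pH = 14.00 − pOH = 9.00

pH = 9.00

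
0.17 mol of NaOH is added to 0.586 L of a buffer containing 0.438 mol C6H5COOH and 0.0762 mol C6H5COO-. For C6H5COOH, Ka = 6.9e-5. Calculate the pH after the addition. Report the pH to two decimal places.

pH = 4.12

OH- converts C6H5COOH to C6H5COO-: C6H5COOH → 0.268 mol, C6H5COO- → 0.246 mol.
pKa = −log(6.9 × 10^-5) = 4.161
pH = pKa + log(n_C6H5COO-/n_C6H5COOH) = 4.161 + log(0.246/0.268) = 4.161 + (-0.037)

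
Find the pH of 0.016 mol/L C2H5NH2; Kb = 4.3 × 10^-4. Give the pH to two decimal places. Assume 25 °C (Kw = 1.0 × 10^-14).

pH = 11.38

C2H5NH2 + H2O ⇌ C2H5NH3+ + OH-
From the ICE table, Kb = [OH-]²/(0.016 − [OH-]) = 4.3 × 10^-4.
The 5% rule fails; solving [OH-]² + Kb·[OH-] − Kb·C₀ = 0 exactly:
[OH-] = [−0.00043 + √(0.00043² + 2.75e-05)]/2 = 2.42 × 10^-3 M
pOH = −log(2.42 × 10^-3) = 2.62; pH = 14.00 − 2.62 = 11.38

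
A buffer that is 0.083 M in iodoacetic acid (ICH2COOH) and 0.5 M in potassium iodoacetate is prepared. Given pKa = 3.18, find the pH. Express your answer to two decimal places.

Using pH = pKa + log([base]/[acid]) with [base]/[acid] = 0.5/0.083:
pH = 3.18 + (+0.780) = 3.96

pH = 3.96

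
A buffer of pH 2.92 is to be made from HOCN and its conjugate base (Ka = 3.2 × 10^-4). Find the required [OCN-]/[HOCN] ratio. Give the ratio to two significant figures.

pKa = -log(3.2 × 10^-4) = 3.495
pH = pKa + log(r) ⇒ log(r) = 2.92 − 3.495 = -0.575
r = [OCN-]/[HOCN] = 10^(-0.575) = 0.266

ratio = 0.27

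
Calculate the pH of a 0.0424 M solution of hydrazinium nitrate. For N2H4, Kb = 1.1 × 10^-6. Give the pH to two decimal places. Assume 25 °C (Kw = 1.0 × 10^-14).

N2H5+ is the conjugate acid of the weak base N2H4.
Ka = Kw/Kb = 1.0×10^-14 / 1.1 × 10^-6 = 9.09 × 10^-9
Let x = [H+] at equilibrium. Ka = x²/(0.0424 − x).
Since Ka ≪ C₀, x ≈ √(Ka·C₀) = 1.96 × 10^-5 M.
(x/C₀ = 0.046% < 5%, so the approximation holds.)
pH = −log(1.96 × 10^-5) = 4.71

pH = 4.71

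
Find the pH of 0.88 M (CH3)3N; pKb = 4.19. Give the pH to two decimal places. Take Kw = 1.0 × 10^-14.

(CH3)3N + H2O ⇌ (CH3)3NH+ + OH-
Kb = 10^(−4.19) = 6.46 × 10^-5
From the ICE table, Kb = [OH-]²/(0.88 − [OH-]) = 6.46 × 10^-5.
Neglecting [OH-] in the denominator: [OH-] = √(6.46 × 10^-5 × 0.88) = 7.54 × 10^-3 M
([OH-]/C₀ = 0.86% < 5%, so the approximation holds.)
pOH = 2.12, so pH = 14.00 − pOH = 11.88

pH = 11.88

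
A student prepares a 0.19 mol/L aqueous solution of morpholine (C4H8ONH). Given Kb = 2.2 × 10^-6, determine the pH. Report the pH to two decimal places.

pH = 10.81

C4H8ONH + H2O ⇌ C4H8ONH2+ + OH-
From the ICE table, Kb = [OH-]²/(0.19 − [OH-]) = 2.2 × 10^-6.
Neglecting [OH-] in the denominator: [OH-] = √(2.2 × 10^-6 × 0.19) = 6.47 × 10^-4 M
Check: 0.34% ionized — well under 5%, approximation valid.
pOH = 3.19, so pH = 14.00 − pOH = 10.81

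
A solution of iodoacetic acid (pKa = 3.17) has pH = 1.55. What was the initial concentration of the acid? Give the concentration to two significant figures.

[H+] = 10^(-1.55) = 2.82 × 10^-2 M = x
Ka = 10^(−3.17) = 6.76 × 10^-4
Ka = x²/(C₀ − x) ⇒ C₀ = x + x²/Ka
C₀ = 2.82 × 10^-2 + (2.82 × 10^-2)²/(6.76 × 10^-4) = 1.20 M

C₀ = 1.2 M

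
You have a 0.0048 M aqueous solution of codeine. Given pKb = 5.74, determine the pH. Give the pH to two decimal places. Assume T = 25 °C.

pH = 9.97

C18H21NO3 + H2O ⇌ C18H22NO3+ + OH-
Kb = 10^(−5.74) = 1.82 × 10^-6
From the ICE table, Kb = [OH-]²/(0.0048 − [OH-]) = 1.82 × 10^-6.
Neglecting [OH-] in the denominator: [OH-] = √(1.82 × 10^-6 × 0.0048) = 9.35 × 10^-5 M
Check: 1.9% ionized — well under 5%, approximation valid.
pOH = 4.03, so pH = 14.00 − pOH = 9.97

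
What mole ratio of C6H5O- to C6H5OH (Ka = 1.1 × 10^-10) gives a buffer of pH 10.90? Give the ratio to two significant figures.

pKa = -log(1.1 × 10^-10) = 9.959
pH = pKa + log(r) ⇒ log(r) = 10.90 − 9.959 = +0.941
r = [C6H5O-]/[C6H5OH] = 10^(+0.941) = 8.73

ratio = 8.7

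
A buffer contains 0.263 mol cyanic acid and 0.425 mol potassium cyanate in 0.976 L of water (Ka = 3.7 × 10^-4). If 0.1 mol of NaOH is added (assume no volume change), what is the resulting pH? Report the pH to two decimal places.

OH- converts HOCN to OCN-: HOCN → 0.163 mol, OCN- → 0.525 mol.
pKa = −log(3.7 × 10^-4) = 3.432
pH = pKa + log([A⁻]/[HA]) = 3.432 + log(0.525/0.163) = 3.432 +0.508

pH = 3.94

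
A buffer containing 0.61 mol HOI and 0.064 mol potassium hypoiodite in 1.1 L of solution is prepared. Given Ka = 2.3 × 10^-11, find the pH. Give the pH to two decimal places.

pKa = −log(2.3 × 10^-11) = 10.638
pH = pKa + log([A⁻]/[HA]) = 10.638 + log(0.064/0.61)
pH = 10.638 + (-0.979) = 9.66

pH = 9.66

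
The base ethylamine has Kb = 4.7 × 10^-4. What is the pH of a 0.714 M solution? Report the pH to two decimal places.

pH = 12.26

C2H5NH2 + H2O ⇌ C2H5NH3+ + OH-
Kb = [OH-]²/(0.714 − [OH-]) = 4.7 × 10^-4
Assume [OH-] ≪ 0.714: [OH-] ≈ √(4.7 × 10^-4 × 0.714) = 1.83 × 10^-2 M
pOH = 1.74, so pH = 14.00 − pOH = 12.26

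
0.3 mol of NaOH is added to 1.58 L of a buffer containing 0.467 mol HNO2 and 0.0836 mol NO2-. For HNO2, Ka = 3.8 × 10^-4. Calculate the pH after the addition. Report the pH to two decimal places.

pH = 3.78

OH- converts HNO2 to NO2-: HNO2 → 0.167 mol, NO2- → 0.384 mol.
pKa = −log(3.8 × 10^-4) = 3.420
pH = pKa + log([A⁻]/[HA]) = 3.420 + log(0.384/0.167) = 3.420 +0.362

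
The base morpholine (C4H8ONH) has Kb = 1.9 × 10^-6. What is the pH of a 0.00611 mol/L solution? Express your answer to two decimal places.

pH = 10.03

C4H8ONH + H2O ⇌ C4H8ONH2+ + OH-
Let x = [OH-] at equilibrium. Kb = x²/(0.00611 − x).
Assume x ≪ 0.00611: x ≈ √(1.9 × 10^-6 × 0.00611) = 1.08 × 10^-4 M
pOH = 3.97, so pH = 14.00 − pOH = 10.03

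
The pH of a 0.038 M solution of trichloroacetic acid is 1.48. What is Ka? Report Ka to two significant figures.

[H+] = 10^(-1.48) = 3.31 × 10^-2 M
At equilibrium [HA] = 0.038 − 3.31 × 10^-2 = 4.90 × 10^-3 M
Ka = [H+][A-]/[HA] = (3.31 × 10^-2)² / 4.90 × 10^-3 = 2.2 × 10^-1

Ka = 2.2 × 10^-1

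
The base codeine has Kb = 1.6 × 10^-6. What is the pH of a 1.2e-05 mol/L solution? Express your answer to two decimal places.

C18H21NO3 + H2O ⇌ C18H22NO3+ + OH-
Let x = [OH-] at equilibrium. Kb = x²/(1.2e-05 − x).
x is not negligible relative to C₀; solve x² + 1.6e-06·x − 1.92e-11 = 0.
x = (−Kb + √(Kb² + 4·Kb·C₀))/2 = 3.65 × 10^-6 M
pOH = −log(3.65 × 10^-6) = 5.44; pH = 14.00 − 5.44 = 8.56

pH = 8.56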